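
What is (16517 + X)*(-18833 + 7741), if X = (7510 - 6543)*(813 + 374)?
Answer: -12914925832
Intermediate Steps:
X = 1147829 (X = 967*1187 = 1147829)
(16517 + X)*(-18833 + 7741) = (16517 + 1147829)*(-18833 + 7741) = 1164346*(-11092) = -12914925832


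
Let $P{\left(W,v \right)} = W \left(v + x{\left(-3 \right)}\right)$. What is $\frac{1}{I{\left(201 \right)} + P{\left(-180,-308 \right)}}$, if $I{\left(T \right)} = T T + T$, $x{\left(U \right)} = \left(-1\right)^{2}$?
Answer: $\frac{1}{95862} \approx 1.0432 \cdot 10^{-5}$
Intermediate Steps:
$x{\left(U \right)} = 1$
$I{\left(T \right)} = T + T^{2}$ ($I{\left(T \right)} = T^{2} + T = T + T^{2}$)
$P{\left(W,v \right)} = W \left(1 + v\right)$ ($P{\left(W,v \right)} = W \left(v + 1\right) = W \left(1 + v\right)$)
$\frac{1}{I{\left(201 \right)} + P{\left(-180,-308 \right)}} = \frac{1}{201 \left(1 + 201\right) - 180 \left(1 - 308\right)} = \frac{1}{201 \cdot 202 - -55260} = \frac{1}{40602 + 55260} = \frac{1}{95862}$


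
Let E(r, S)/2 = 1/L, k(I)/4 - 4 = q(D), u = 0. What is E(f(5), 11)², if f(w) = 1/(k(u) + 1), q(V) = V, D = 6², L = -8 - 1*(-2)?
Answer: ⅑ ≈ 0.11111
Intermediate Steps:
L = -6 (L = -8 + 2 = -6)
D = 36
k(I) = 160 (k(I) = 16 + 4*36 = 16 + 144 = 160)
f(w) = 1/161 (f(w) = 1/(160 + 1) = 1/161)
E(r, S) = -⅓ (E(r, S) = 2/(-6) = 2*(-⅙) = -⅓)
E(f(5), 11)² = (-⅓)² = ⅑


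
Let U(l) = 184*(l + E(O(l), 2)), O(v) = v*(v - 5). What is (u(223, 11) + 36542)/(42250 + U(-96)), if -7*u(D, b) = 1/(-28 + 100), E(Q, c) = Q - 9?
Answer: 18417167/910724976 ≈ 0.020223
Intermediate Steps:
O(v) = v*(-5 + v)
E(Q, c) = -9 + Q
u(D, b) = -1/504 (u(D, b) = -1/(7*(-28 + 100)) = -⅐/72 = -⅐*1/72 = -1/504)
U(l) = -1656 + 184*l + 184*l*(-5 + l) (U(l) = 184*(l + (-9 + l*(-5 + l))) = 184*(-9 + l + l*(-5 + l)) = -1656 + 184*l + 184*l*(-5 + l))
(u(223, 11) + 36542)/(42250 + U(-96)) = (-1/504 + 36542)/(42250 + (-1656 + 184*(-96) + 184*(-96)*(-5 - 96))) = 18417167/(504*(42250 + (-1656 - 17664 + 184*(-96)*(-101)))) = 18417167/(504*(42250 + (-1656 - 17664 + 1784064))) = 18417167/(504*(42250 + 1764744)) = (18417167/504)/1806994 = (18417167/504)*(1/1806994) = 18417167/910724976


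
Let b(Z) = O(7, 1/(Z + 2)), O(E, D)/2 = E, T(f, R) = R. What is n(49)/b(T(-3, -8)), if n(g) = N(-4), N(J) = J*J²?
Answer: -32/7 ≈ -4.5714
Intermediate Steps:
N(J) = J³
n(g) = -64 (n(g) = (-4)³ = -64)
O(E, D) = 2*E
b(Z) = 14 (b(Z) = 2*7 = 14)
n(49)/b(T(-3, -8)) = -64/14 = -64*1/14 = -32/7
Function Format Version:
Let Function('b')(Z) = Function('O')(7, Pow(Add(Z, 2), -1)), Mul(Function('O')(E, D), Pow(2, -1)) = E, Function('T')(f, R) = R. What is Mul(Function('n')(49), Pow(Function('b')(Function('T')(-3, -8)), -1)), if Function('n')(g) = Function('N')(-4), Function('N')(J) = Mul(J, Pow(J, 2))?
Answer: Rational(-32, 7) ≈ -4.5714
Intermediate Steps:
Function('N')(J) = Pow(J, 3)
Function('n')(g) = -64 (Function('n')(g) = Pow(-4, 3) = -64)
Function('O')(E, D) = Mul(2, E)
Function('b')(Z) = 14 (Function('b')(Z) = Mul(2, 7) = 14)
Mul(Function('n')(49), Pow(Function('b')(Function('T')(-3, -8)), -1)) = Mul(-64, Pow(14, -1)) = Mul(-64, Rational(1, 14)) = Rational(-32, 7)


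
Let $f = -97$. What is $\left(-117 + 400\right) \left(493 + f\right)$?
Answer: $112068$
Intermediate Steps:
$\left(-117 + 400\right) \left(493 + f\right) = \left(-117 + 400\right) \left(493 - 97\right) = 283 \cdot 396 = 112068$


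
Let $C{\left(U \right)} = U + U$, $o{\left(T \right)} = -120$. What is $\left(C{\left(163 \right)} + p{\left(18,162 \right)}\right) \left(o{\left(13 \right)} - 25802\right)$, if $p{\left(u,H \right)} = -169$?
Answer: $-4069754$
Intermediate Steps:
$C{\left(U \right)} = 2 U$
$\left(C{\left(163 \right)} + p{\left(18,162 \right)}\right) \left(o{\left(13 \right)} - 25802\right) = \left(2 \cdot 163 - 169\right) \left(-120 - 25802\right) = \left(326 - 169\right) \left(-25922\right) = 157 \left(-25922\right) = -4069754$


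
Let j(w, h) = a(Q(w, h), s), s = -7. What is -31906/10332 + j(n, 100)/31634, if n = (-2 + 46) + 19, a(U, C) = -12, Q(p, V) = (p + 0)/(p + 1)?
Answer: -36051371/11672946 ≈ -3.0885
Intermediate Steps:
Q(p, V) = p/(1 + p)
n = 63 (n = 44 + 19 = 63)
j(w, h) = -12
-31906/10332 + j(n, 100)/31634 = -31906/10332 - 12/31634 = -31906*1/10332 - 12*1/31634 = -2279/738 - 6/15817 = -36051371/11672946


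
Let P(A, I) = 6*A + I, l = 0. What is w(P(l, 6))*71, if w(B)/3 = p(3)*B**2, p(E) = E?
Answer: 23004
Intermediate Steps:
P(A, I) = I + 6*A
w(B) = 9*B**2 (w(B) = 3*(3*B**2) = 9*B**2)
w(P(l, 6))*71 = (9*(6 + 6*0)**2)*71 = (9*(6 + 0)**2)*71 = (9*6**2)*71 = (9*36)*71 = 324*71 = 23004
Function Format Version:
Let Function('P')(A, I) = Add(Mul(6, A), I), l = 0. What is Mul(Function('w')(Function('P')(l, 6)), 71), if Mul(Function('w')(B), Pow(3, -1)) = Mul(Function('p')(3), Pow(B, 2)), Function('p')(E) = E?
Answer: 23004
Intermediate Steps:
Function('P')(A, I) = Add(I, Mul(6, A))
Function('w')(B) = Mul(9, Pow(B, 2)) (Function('w')(B) = Mul(3, Mul(3, Pow(B, 2))) = Mul(9, Pow(B, 2)))
Mul(Function('w')(Function('P')(l, 6)), 71) = Mul(Mul(9, Pow(Add(6, Mul(6, 0)), 2)), 71) = Mul(Mul(9, Pow(Add(6, 0), 2)), 71) = Mul(Mul(9, Pow(6, 2)), 71) = Mul(Mul(9, 36), 71) = Mul(324, 71) = 23004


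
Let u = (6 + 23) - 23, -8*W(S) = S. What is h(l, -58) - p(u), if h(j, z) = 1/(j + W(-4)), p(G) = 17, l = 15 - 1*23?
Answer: -257/15 ≈ -17.133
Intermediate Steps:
W(S) = -S/8
u = 6 (u = 29 - 23 = 6)
l = -8 (l = 15 - 23 = -8)
h(j, z) = 1/(1/2 + j) (h(j, z) = 1/(j - 1/8*(-4)) = 1/(j + 1/2) = 1/(1/2 + j))
h(l, -58) - p(u) = 2/(1 + 2*(-8)) - 1*17 = 2/(1 - 16) - 17 = 2/(-15) - 17 = 2*(-1/15) - 17 = -2/15 - 17 = -257/15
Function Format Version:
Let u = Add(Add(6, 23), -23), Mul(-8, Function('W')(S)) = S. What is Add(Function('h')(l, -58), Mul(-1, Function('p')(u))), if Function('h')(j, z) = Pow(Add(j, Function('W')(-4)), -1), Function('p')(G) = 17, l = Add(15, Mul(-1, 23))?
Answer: Rational(-257, 15) ≈ -17.133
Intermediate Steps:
Function('W')(S) = Mul(Rational(-1, 8), S)
u = 6 (u = Add(29, -23) = 6)
l = -8 (l = Add(15, -23) = -8)
Function('h')(j, z) = Pow(Add(Rational(1, 2), j), -1) (Function('h')(j, z) = Pow(Add(j, Mul(Rational(-1, 8), -4)), -1) = Pow(Add(j, Rational(1, 2)), -1) = Pow(Add(Rational(1, 2), j), -1))
Add(Function('h')(l, -58), Mul(-1, Function('p')(u))) = Add(Mul(2, Pow(Add(1, Mul(2, -8)), -1)), Mul(-1, 17)) = Add(Mul(2, Pow(Add(1, -16), -1)), -17) = Add(Mul(2, Pow(-15, -1)), -17) = Add(Mul(2, Rational(-1, 15)), -17) = Add(Rational(-2, 15), -17) = Rational(-257, 15)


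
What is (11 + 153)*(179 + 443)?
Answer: 102008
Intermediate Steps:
(11 + 153)*(179 + 443) = 164*622 = 102008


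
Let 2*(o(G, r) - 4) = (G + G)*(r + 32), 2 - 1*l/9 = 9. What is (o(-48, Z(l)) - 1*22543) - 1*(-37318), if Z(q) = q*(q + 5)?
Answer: -162149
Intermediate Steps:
l = -63 (l = 18 - 9*9 = 18 - 81 = -63)
Z(q) = q*(5 + q)
o(G, r) = 4 + G*(32 + r) (o(G, r) = 4 + ((G + G)*(r + 32))/2 = 4 + ((2*G)*(32 + r))/2 = 4 + (2*G*(32 + r))/2 = 4 + G*(32 + r))
(o(-48, Z(l)) - 1*22543) - 1*(-37318) = ((4 + 32*(-48) - (-3024)*(5 - 63)) - 1*22543) - 1*(-37318) = ((4 - 1536 - (-3024)*(-58)) - 22543) + 37318 = ((4 - 1536 - 48*3654) - 22543) + 37318 = ((4 - 1536 - 175392) - 22543) + 37318 = (-176924 - 22543) + 37318 = -199467 + 37318 = -162149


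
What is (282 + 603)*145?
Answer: 128325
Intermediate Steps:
(282 + 603)*145 = 885*145 = 128325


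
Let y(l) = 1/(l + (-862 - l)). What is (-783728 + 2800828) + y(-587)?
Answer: 1738740199/862 ≈ 2.0171e+6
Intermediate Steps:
y(l) = -1/862 (y(l) = 1/(-862) = -1/862)
(-783728 + 2800828) + y(-587) = (-783728 + 2800828) - 1/862 = 2017100 - 1/862 = 1738740199/862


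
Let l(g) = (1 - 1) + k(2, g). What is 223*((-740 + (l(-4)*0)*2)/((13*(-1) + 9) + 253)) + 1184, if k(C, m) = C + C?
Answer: 129796/249 ≈ 521.27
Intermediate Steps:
k(C, m) = 2*C
l(g) = 4 (l(g) = (1 - 1) + 2*2 = 0 + 4 = 4)
223*((-740 + (l(-4)*0)*2)/((13*(-1) + 9) + 253)) + 1184 = 223*((-740 + (4*0)*2)/((13*(-1) + 9) + 253)) + 1184 = 223*((-740 + 0*2)/((-13 + 9) + 253)) + 1184 = 223*((-740 + 0)/(-4 + 253)) + 1184 = 223*(-740/249) + 1184 = -165020/249 + 1184 = 129796/249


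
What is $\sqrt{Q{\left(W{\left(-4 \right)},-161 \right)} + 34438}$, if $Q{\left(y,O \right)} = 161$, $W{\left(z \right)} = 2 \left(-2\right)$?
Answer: $\sqrt{34599} \approx 186.01$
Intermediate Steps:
$W{\left(z \right)} = -4$
$\sqrt{Q{\left(W{\left(-4 \right)},-161 \right)} + 34438} = \sqrt{161 + 34438} = \sqrt{34599}$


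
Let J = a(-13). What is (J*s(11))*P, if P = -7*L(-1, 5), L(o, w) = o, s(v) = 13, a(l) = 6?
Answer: 546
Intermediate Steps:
J = 6
P = 7 (P = -7*(-1) = 7)
(J*s(11))*P = (6*13)*7 = 78*7 = 546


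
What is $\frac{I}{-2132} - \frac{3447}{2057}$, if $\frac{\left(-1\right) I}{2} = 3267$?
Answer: $\frac{3045717}{2192762} \approx 1.389$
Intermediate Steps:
$I = -6534$ ($I = \left(-2\right) 3267 = -6534$)
$\frac{I}{-2132} - \frac{3447}{2057} = - \frac{6534}{-2132} - \frac{3447}{2057} = \left(-6534\right) \left(- \frac{1}{2132}\right) - \frac{3447}{2057} = \frac{3267}{1066} - \frac{3447}{2057} = \frac{3045717}{2192762}$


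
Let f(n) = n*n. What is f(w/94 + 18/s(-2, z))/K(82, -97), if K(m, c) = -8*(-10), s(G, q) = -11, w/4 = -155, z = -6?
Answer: 1132096/1336445 ≈ 0.84710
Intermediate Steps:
w = -620 (w = 4*(-155) = -620)
K(m, c) = 80
f(n) = n²
f(w/94 + 18/s(-2, z))/K(82, -97) = (-620/94 + 18/(-11))²/80 = (-620*1/94 + 18*(-1/11))²*(1/80) = (-310/47 - 18/11)²*(1/80) = (-4256/517)²*(1/80) = (18113536/267289)*(1/80) = 1132096/1336445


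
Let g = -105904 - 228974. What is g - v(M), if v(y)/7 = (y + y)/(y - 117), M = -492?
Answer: -9711790/29 ≈ -3.3489e+5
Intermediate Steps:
v(y) = 14*y/(-117 + y) (v(y) = 7*((y + y)/(y - 117)) = 7*((2*y)/(-117 + y)) = 7*(2*y/(-117 + y)) = 14*y/(-117 + y))
g = -334878
g - v(M) = -334878 - 14*(-492)/(-117 - 492) = -334878 - 14*(-492)/(-609) = -334878 - 14*(-492)*(-1)/609 = -334878 - 1*328/29 = -334878 - 328/29 = -9711790/29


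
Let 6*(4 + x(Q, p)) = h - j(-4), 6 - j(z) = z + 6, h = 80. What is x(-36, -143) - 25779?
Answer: -77311/3 ≈ -25770.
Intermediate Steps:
j(z) = -z (j(z) = 6 - (z + 6) = 6 - (6 + z) = 6 + (-6 - z) = -z)
x(Q, p) = 26/3 (x(Q, p) = -4 + (80 - (-1)*(-4))/6 = -4 + (80 - 1*4)/6 = -4 + (80 - 4)/6 = -4 + (1/6)*76 = -4 + 38/3 = 26/3)
x(-36, -143) - 25779 = 26/3 - 25779 = -77311/3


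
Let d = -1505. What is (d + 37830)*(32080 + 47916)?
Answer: 2905854700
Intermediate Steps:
(d + 37830)*(32080 + 47916) = (-1505 + 37830)*(32080 + 47916) = 36325*79996 = 2905854700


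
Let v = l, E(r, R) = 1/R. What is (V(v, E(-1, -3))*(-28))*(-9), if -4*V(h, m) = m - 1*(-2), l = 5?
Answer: -105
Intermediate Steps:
v = 5
V(h, m) = -1/2 - m/4 (V(h, m) = -(m - 1*(-2))/4 = -(m + 2)/4 = -(2 + m)/4 = -1/2 - m/4)
(V(v, E(-1, -3))*(-28))*(-9) = ((-1/2 - 1/4/(-3))*(-28))*(-9) = ((-1/2 - 1/4*(-1/3))*(-28))*(-9) = ((-1/2 + 1/12)*(-28))*(-9) = -5/12*(-28)*(-9) = (35/3)*(-9) = -105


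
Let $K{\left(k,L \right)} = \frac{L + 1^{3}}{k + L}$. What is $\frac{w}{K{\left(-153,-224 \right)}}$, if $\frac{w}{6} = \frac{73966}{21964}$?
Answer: $\frac{41827773}{1224493} \approx 34.159$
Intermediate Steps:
$w = \frac{110949}{5491}$ ($w = 6 \cdot \frac{73966}{21964} = 6 \cdot 73966 \cdot \frac{1}{21964} = 6 \cdot \frac{36983}{10982} = \frac{110949}{5491} \approx 20.206$)
$K{\left(k,L \right)} = \frac{1 + L}{L + k}$ ($K{\left(k,L \right)} = \frac{L + 1}{L + k} = \frac{1 + L}{L + k}$)
$\frac{w}{K{\left(-153,-224 \right)}} = \frac{110949}{5491 \frac{1 - 224}{-224 - 153}} = \frac{110949}{5491 \frac{1}{-377} \left(-223\right)} = \frac{110949}{5491 \left(\left(- \frac{1}{377}\right) \left(-223\right)\right)} = \frac{110949}{5491 \cdot \frac{223}{377}} = \frac{110949}{5491} \cdot \frac{377}{223} = \frac{41827773}{1224493}$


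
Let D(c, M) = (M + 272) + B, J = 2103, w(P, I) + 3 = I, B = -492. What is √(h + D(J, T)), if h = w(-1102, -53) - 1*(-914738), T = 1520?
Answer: √915982 ≈ 957.07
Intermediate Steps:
w(P, I) = -3 + I
h = 914682 (h = (-3 - 53) - 1*(-914738) = -56 + 914738 = 914682)
D(c, M) = -220 + M (D(c, M) = (M + 272) - 492 = (272 + M) - 492 = -220 + M)
√(h + D(J, T)) = √(914682 + (-220 + 1520)) = √(914682 + 1300) = √915982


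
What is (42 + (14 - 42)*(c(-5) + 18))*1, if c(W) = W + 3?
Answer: -406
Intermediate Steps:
c(W) = 3 + W
(42 + (14 - 42)*(c(-5) + 18))*1 = (42 + (14 - 42)*((3 - 5) + 18))*1 = (42 - 28*(-2 + 18))*1 = (42 - 28*16)*1 = (42 - 448)*1 = -406*1 = -406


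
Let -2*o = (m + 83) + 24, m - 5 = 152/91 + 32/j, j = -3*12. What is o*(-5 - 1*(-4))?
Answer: 46184/819 ≈ 56.391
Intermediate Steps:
j = -36
m = 4735/819 (m = 5 + (152/91 + 32/(-36)) = 5 + (152*(1/91) + 32*(-1/36)) = 5 + (152/91 - 8/9) = 5 + 640/819 = 4735/819 ≈ 5.7814)
o = -46184/819 (o = -((4735/819 + 83) + 24)/2 = -(72712/819 + 24)/2 = -½*92368/819 = -46184/819 ≈ -56.391)
o*(-5 - 1*(-4)) = -46184*(-5 - 1*(-4))/819 = -46184*(-5 + 4)/819 = -46184/819*(-1) = 46184/819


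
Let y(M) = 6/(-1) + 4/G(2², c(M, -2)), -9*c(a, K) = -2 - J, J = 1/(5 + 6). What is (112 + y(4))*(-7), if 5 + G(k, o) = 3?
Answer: -728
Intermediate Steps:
J = 1/11 ≈ 0.090909
c(a, K) = 23/99 (c(a, K) = -(-2 - 1*1/11)/9 = -(-2 - 1/11)/9 = -⅑*(-23/11) = 23/99)
G(k, o) = -2 (G(k, o) = -5 + 3 = -2)
y(M) = -8 (y(M) = 6/(-1) + 4/(-2) = 6*(-1) + 4*(-½) = -6 - 2 = -8)
(112 + y(4))*(-7) = (112 - 8)*(-7) = 104*(-7) = -728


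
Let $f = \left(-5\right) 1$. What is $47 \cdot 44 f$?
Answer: $-10340$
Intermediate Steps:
$f = -5$
$47 \cdot 44 f = 47 \cdot 44 \left(-5\right) = 2068 \left(-5\right) = -10340$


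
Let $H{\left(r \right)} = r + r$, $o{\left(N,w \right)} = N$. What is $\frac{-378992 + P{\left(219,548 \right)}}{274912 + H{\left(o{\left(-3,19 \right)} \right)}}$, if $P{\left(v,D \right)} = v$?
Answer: $- \frac{378773}{274906} \approx -1.3778$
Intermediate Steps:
$H{\left(r \right)} = 2 r$
$\frac{-378992 + P{\left(219,548 \right)}}{274912 + H{\left(o{\left(-3,19 \right)} \right)}} = \frac{-378992 + 219}{274912 + 2 \left(-3\right)} = - \frac{378773}{274912 - 6} = - \frac{378773}{274906}$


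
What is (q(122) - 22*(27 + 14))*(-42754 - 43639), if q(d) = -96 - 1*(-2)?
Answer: 86047428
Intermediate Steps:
q(d) = -94 (q(d) = -96 + 2 = -94)
(q(122) - 22*(27 + 14))*(-42754 - 43639) = (-94 - 22*(27 + 14))*(-42754 - 43639) = (-94 - 22*41)*(-86393) = (-94 - 902)*(-86393) = -996*(-86393) = 86047428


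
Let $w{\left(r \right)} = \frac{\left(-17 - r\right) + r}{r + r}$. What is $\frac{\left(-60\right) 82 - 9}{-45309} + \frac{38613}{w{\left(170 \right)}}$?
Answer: $- \frac{11663441137}{15103} \approx -7.7226 \cdot 10^{5}$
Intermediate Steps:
$w{\left(r \right)} = - \frac{17}{2 r}$
$\frac{\left(-60\right) 82 - 9}{-45309} + \frac{38613}{w{\left(170 \right)}} = \frac{\left(-60\right) 82 - 9}{-45309} + \frac{38613}{\left(- \frac{17}{2}\right) \frac{1}{170}} = \left(-4920 - 9\right) \left(- \frac{1}{45309}\right) + \frac{38613}{\left(- \frac{17}{2}\right) \frac{1}{170}} = \left(-4929\right) \left(- \frac{1}{45309}\right) + \frac{38613}{- \frac{1}{20}} = \frac{1643}{15103} + 38613 \left(-20\right) = \frac{1643}{15103} - 772260 = - \frac{11663441137}{15103}$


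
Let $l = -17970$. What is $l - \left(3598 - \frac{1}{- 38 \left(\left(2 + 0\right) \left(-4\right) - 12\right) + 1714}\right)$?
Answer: $- \frac{53359231}{2474} \approx -21568.0$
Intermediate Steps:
$l - \left(3598 - \frac{1}{- 38 \left(\left(2 + 0\right) \left(-4\right) - 12\right) + 1714}\right) = -17970 - \left(3598 - \frac{1}{- 38 \left(\left(2 + 0\right) \left(-4\right) - 12\right) + 1714}\right) = -17970 - \left(3598 - \frac{1}{- 38 \left(2 \left(-4\right) - 12\right) + 1714}\right) = -17970 - \left(3598 - \frac{1}{- 38 \left(-8 - 12\right) + 1714}\right) = -17970 - \left(3598 - \frac{1}{\left(-38\right) \left(-20\right) + 1714}\right) = -17970 - \left(3598 - \frac{1}{760 + 1714}\right) = -17970 - \left(3598 - \frac{1}{2474}\right) = -17970 + \left(\frac{1}{2474} - 3598\right) = -17970 - \frac{8901451}{2474} = - \frac{53359231}{2474}$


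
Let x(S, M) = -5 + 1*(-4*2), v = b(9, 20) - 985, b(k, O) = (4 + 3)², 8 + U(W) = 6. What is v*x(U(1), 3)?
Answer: 12168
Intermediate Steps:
U(W) = -2 (U(W) = -8 + 6 = -2)
b(k, O) = 49 (b(k, O) = 7² = 49)
v = -936 (v = 49 - 985 = -936)
x(S, M) = -13 (x(S, M) = -5 + 1*(-8) = -5 - 8 = -13)
v*x(U(1), 3) = -936*(-13) = 12168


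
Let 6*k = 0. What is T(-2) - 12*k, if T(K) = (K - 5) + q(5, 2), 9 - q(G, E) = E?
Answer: 0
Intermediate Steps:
k = 0 (k = (⅙)*0 = 0)
q(G, E) = 9 - E
T(K) = 2 + K (T(K) = (K - 5) + (9 - 1*2) = (-5 + K) + (9 - 2) = (-5 + K) + 7 = 2 + K)
T(-2) - 12*k = (2 - 2) - 12*0 = 0 + 0 = 0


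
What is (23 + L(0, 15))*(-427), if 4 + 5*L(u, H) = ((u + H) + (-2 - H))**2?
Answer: -9821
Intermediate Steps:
L(u, H) = -4/5 + (-2 + u)**2/5 (L(u, H) = -4/5 + ((u + H) + (-2 - H))**2/5 = -4/5 + ((H + u) + (-2 - H))**2/5 = -4/5 + (-2 + u)**2/5)
(23 + L(0, 15))*(-427) = (23 + (1/5)*0*(-4 + 0))*(-427) = (23 + (1/5)*0*(-4))*(-427) = (23 + 0)*(-427) = 23*(-427) = -9821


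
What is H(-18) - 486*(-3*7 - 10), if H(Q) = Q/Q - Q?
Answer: 15085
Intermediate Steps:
H(Q) = 1 - Q
H(-18) - 486*(-3*7 - 10) = (1 - 1*(-18)) - 486*(-3*7 - 10) = (1 + 18) - 486*(-21 - 10) = 19 - 486*(-31) = 19 + 15066 = 15085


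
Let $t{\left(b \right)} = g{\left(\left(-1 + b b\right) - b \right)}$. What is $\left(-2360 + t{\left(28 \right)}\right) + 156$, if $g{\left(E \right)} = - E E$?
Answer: $-572229$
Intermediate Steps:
$g{\left(E \right)} = - E^{2}$
$t{\left(b \right)} = - \left(-1 + b^{2} - b\right)^{2}$ ($t{\left(b \right)} = - \left(\left(-1 + b b\right) - b\right)^{2} = - \left(\left(-1 + b^{2}\right) - b\right)^{2} = - \left(-1 + b^{2} - b\right)^{2}$)
$\left(-2360 + t{\left(28 \right)}\right) + 156 = \left(-2360 - \left(1 + 28 - 28^{2}\right)^{2}\right) + 156 = \left(-2360 - \left(1 + 28 - 784\right)^{2}\right) + 156 = \left(-2360 - \left(-755\right)^{2}\right) + 156 = \left(-2360 - 570025\right) + 156 = -572385 + 156 = -572229$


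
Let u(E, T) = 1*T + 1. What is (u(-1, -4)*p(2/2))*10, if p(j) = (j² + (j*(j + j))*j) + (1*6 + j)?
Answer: -300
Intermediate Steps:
u(E, T) = 1 + T (u(E, T) = T + 1 = 1 + T)
p(j) = 6 + j + j² + 2*j³ (p(j) = (j² + (j*(2*j))*j) + (6 + j) = (j² + (2*j²)*j) + (6 + j) = (j² + 2*j³) + (6 + j) = 6 + j + j² + 2*j³)
(u(-1, -4)*p(2/2))*10 = ((1 - 4)*(6 + 2/2 + (2/2)² + 2*(2/2)³))*10 = -3*(6 + 2*(½) + (2*(½))² + 2*(2*(½))³)*10 = -3*(6 + 1 + 1² + 2*1³)*10 = -3*(6 + 1 + 1 + 2*1)*10 = -3*(6 + 1 + 1 + 2)*10 = -3*10*10 = -30*10 = -300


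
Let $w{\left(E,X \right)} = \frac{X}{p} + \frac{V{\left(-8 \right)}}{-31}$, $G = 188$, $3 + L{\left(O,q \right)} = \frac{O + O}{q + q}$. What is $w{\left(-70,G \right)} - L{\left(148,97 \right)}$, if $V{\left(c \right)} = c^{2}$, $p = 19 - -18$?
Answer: $\frac{499641}{111259} \approx 4.4908$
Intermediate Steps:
$L{\left(O,q \right)} = -3 + \frac{O}{q}$ ($L{\left(O,q \right)} = -3 + \frac{O + O}{q + q} = -3 + \frac{2 O}{2 q} = -3 + 2 O \frac{1}{2 q} = -3 + \frac{O}{q}$)
$p = 37$ ($p = 19 + 18 = 37$)
$w{\left(E,X \right)} = - \frac{64}{31} + \frac{X}{37}$ ($w{\left(E,X \right)} = \frac{X}{37} + \frac{\left(-8\right)^{2}}{-31} = X \frac{1}{37} + 64 \left(- \frac{1}{31}\right) = \frac{X}{37} - \frac{64}{31} = - \frac{64}{31} + \frac{X}{37}$)
$w{\left(-70,G \right)} - L{\left(148,97 \right)} = \left(- \frac{64}{31} + \frac{1}{37} \cdot 188\right) - \left(-3 + \frac{148}{97}\right) = \left(- \frac{64}{31} + \frac{188}{37}\right) - \left(-3 + 148 \cdot \frac{1}{97}\right) = \frac{3460}{1147} - \left(-3 + \frac{148}{97}\right) = \frac{3460}{1147} - - \frac{143}{97} = \frac{3460}{1147} + \frac{143}{97} = \frac{499641}{111259}$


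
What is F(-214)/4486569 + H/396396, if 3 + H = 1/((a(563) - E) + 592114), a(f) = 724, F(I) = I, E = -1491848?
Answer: -68300184424939/1235842168428956088 ≈ -5.5266e-5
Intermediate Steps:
H = -6254057/2084686 (H = -3 + 1/((724 - 1*(-1491848)) + 592114) = -3 + 1/((724 + 1491848) + 592114) = -3 + 1/(1492572 + 592114) = -3 + 1/2084686 = -6254057/2084686 ≈ -3.0000)
F(-214)/4486569 + H/396396 = -214/4486569 - 6254057/2084686/396396 = -214*1/4486569 - 6254057/2084686*1/396396 = -214/4486569 - 6254057/826361191656 = -68300184424939/1235842168428956088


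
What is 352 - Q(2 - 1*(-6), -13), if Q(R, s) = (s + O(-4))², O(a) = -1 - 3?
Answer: 63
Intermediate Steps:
O(a) = -4
Q(R, s) = (-4 + s)² (Q(R, s) = (s - 4)² = (-4 + s)²)
352 - Q(2 - 1*(-6), -13) = 352 - (-4 - 13)² = 352 - 1*(-17)² = 352 - 1*289 = 352 - 289 = 63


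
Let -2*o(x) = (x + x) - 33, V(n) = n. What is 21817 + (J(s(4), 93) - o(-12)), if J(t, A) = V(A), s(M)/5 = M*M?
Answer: 43763/2 ≈ 21882.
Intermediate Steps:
s(M) = 5*M**2 (s(M) = 5*(M*M) = 5*M**2)
o(x) = 33/2 - x (o(x) = -((x + x) - 33)/2 = -(2*x - 33)/2 = -(-33 + 2*x)/2 = 33/2 - x)
J(t, A) = A
21817 + (J(s(4), 93) - o(-12)) = 21817 + (93 - (33/2 - 1*(-12))) = 21817 + (93 - (33/2 + 12)) = 21817 + (93 - 1*57/2) = 21817 + (93 - 57/2) = 21817 + 129/2 = 43763/2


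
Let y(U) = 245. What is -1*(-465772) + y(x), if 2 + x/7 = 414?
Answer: 466017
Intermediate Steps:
x = 2884 (x = -14 + 7*414 = -14 + 2898 = 2884)
-1*(-465772) + y(x) = -1*(-465772) + 245 = 465772 + 245 = 466017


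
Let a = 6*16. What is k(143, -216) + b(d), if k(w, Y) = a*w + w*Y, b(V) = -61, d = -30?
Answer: -17221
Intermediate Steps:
a = 96
k(w, Y) = 96*w + Y*w (k(w, Y) = 96*w + w*Y = 96*w + Y*w)
k(143, -216) + b(d) = 143*(96 - 216) - 61 = 143*(-120) - 61 = -17160 - 61 = -17221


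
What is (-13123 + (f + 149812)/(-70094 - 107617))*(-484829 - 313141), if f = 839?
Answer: 620355737142960/59237 ≈ 1.0472e+10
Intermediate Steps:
(-13123 + (f + 149812)/(-70094 - 107617))*(-484829 - 313141) = (-13123 + (839 + 149812)/(-70094 - 107617))*(-484829 - 313141) = (-13123 + 150651/(-177711))*(-797970) = (-13123 + 150651*(-1/177711))*(-797970) = (-13123 - 50217/59237)*(-797970) = -777417368/59237*(-797970) = 620355737142960/59237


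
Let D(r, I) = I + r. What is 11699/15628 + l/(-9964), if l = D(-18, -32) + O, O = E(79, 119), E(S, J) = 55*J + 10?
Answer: 1863587/19464674 ≈ 0.095742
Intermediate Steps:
E(S, J) = 10 + 55*J
O = 6555 (O = 10 + 55*119 = 10 + 6545 = 6555)
l = 6505 (l = (-32 - 18) + 6555 = -50 + 6555 = 6505)
11699/15628 + l/(-9964) = 11699/15628 + 6505/(-9964) = 11699*(1/15628) + 6505*(-1/9964) = 11699/15628 - 6505/9964 = 1863587/19464674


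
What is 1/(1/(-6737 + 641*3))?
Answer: -4814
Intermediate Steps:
1/(1/(-6737 + 641*3)) = 1/(1/(-6737 + 1923)) = 1/(1/(-4814)) = 1/(-1/4814) = -4814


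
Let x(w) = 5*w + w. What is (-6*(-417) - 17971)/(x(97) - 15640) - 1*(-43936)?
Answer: 661603757/15058 ≈ 43937.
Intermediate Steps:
x(w) = 6*w
(-6*(-417) - 17971)/(x(97) - 15640) - 1*(-43936) = (-6*(-417) - 17971)/(6*97 - 15640) - 1*(-43936) = (2502 - 17971)/(582 - 15640) + 43936 = -15469/(-15058) + 43936 = -15469*(-1/15058) + 43936 = 15469/15058 + 43936 = 661603757/15058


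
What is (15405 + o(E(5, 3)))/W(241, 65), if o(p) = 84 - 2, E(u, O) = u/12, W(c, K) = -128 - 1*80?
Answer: -15487/208 ≈ -74.457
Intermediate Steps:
W(c, K) = -208 (W(c, K) = -128 - 80 = -208)
E(u, O) = u/12 (E(u, O) = u*(1/12) = u/12)
o(p) = 82
(15405 + o(E(5, 3)))/W(241, 65) = (15405 + 82)/(-208) = 15487*(-1/208) = -15487/208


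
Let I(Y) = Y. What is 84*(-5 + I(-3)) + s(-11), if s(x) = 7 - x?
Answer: -654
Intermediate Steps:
84*(-5 + I(-3)) + s(-11) = 84*(-5 - 3) + (7 - 1*(-11)) = 84*(-8) + (7 + 11) = -672 + 18 = -654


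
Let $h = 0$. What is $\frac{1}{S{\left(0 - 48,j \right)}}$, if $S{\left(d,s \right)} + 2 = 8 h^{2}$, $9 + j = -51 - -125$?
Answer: $- \frac{1}{2} \approx -0.5$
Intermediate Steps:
$j = 65$ ($j = -9 - -74 = -9 + \left(-51 + 125\right) = -9 + 74 = 65$)
$S{\left(d,s \right)} = -2$ ($S{\left(d,s \right)} = -2 + 8 \cdot 0^{2} = -2 + 8 \cdot 0 = -2 + 0 = -2$)
$\frac{1}{S{\left(0 - 48,j \right)}} = \frac{1}{-2} = - \frac{1}{2}$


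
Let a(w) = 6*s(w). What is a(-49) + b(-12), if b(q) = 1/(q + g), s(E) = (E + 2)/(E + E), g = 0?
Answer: 1643/588 ≈ 2.7942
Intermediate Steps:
s(E) = (2 + E)/(2*E) (s(E) = (2 + E)/((2*E)) = (2 + E)*(1/(2*E)) = (2 + E)/(2*E))
a(w) = 3*(2 + w)/w (a(w) = 6*((2 + w)/(2*w)) = 3*(2 + w)/w)
b(q) = 1/q (b(q) = 1/(q + 0) = 1/q)
a(-49) + b(-12) = (3 + 6/(-49)) + 1/(-12) = (3 + 6*(-1/49)) - 1/12 = (3 - 6/49) - 1/12 = 141/49 - 1/12 = 1643/588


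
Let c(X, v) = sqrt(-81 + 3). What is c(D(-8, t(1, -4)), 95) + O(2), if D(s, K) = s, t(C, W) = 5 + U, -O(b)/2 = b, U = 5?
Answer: -4 + I*sqrt(78) ≈ -4.0 + 8.8318*I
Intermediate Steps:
O(b) = -2*b
t(C, W) = 10 (t(C, W) = 5 + 5 = 10)
c(X, v) = I*sqrt(78) (c(X, v) = sqrt(-78) = I*sqrt(78))
c(D(-8, t(1, -4)), 95) + O(2) = I*sqrt(78) - 2*2 = I*sqrt(78) - 4 = -4 + I*sqrt(78)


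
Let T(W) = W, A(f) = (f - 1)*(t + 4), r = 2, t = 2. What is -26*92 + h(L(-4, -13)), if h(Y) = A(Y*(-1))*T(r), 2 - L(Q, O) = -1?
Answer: -2440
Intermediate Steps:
L(Q, O) = 3 (L(Q, O) = 2 - 1*(-1) = 2 + 1 = 3)
A(f) = -6 + 6*f (A(f) = (f - 1)*(2 + 4) = (-1 + f)*6 = -6 + 6*f)
h(Y) = -12 - 12*Y (h(Y) = (-6 + 6*(Y*(-1)))*2 = (-6 + 6*(-Y))*2 = (-6 - 6*Y)*2 = -12 - 12*Y)
-26*92 + h(L(-4, -13)) = -26*92 + (-12 - 12*3) = -2392 + (-12 - 36) = -2392 - 48 = -2440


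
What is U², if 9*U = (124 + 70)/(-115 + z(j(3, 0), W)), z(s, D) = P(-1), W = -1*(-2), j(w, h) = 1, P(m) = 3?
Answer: 9409/254016 ≈ 0.037041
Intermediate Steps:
W = 2
z(s, D) = 3
U = -97/504 (U = ((124 + 70)/(-115 + 3))/9 = (194/(-112))/9 = (194*(-1/112))/9 = (⅑)*(-97/56) = -97/504 ≈ -0.19246)
U² = (-97/504)² = 9409/254016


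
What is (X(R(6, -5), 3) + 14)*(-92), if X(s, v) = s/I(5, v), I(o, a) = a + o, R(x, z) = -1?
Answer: -2553/2 ≈ -1276.5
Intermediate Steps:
X(s, v) = s/(5 + v) (X(s, v) = s/(v + 5) = s/(5 + v))
(X(R(6, -5), 3) + 14)*(-92) = (-1/(5 + 3) + 14)*(-92) = (-1/8 + 14)*(-92) = (-1*⅛ + 14)*(-92) = (-⅛ + 14)*(-92) = (111/8)*(-92) = -2553/2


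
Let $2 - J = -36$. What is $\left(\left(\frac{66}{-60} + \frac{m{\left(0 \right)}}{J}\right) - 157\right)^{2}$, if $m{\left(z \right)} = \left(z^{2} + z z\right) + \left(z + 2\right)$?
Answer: $\frac{901740841}{36100} \approx 24979.0$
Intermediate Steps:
$J = 38$ ($J = 2 - -36 = 2 + 36 = 38$)
$m{\left(z \right)} = 2 + z + 2 z^{2}$ ($m{\left(z \right)} = \left(z^{2} + z^{2}\right) + \left(2 + z\right) = 2 z^{2} + \left(2 + z\right) = 2 + z + 2 z^{2}$)
$\left(\left(\frac{66}{-60} + \frac{m{\left(0 \right)}}{J}\right) - 157\right)^{2} = \left(\left(\frac{66}{-60} + \frac{2 + 0 + 2 \cdot 0^{2}}{38}\right) - 157\right)^{2} = \left(\left(66 \left(- \frac{1}{60}\right) + \left(2 + 0 + 2 \cdot 0\right) \frac{1}{38}\right) - 157\right)^{2} = \left(\left(- \frac{11}{10} + \left(2 + 0 + 0\right) \frac{1}{38}\right) - 157\right)^{2} = \left(\left(- \frac{11}{10} + 2 \cdot \frac{1}{38}\right) - 157\right)^{2} = \left(\left(- \frac{11}{10} + \frac{1}{19}\right) - 157\right)^{2} = \left(- \frac{199}{190} - 157\right)^{2} = \left(- \frac{30029}{190}\right)^{2} = \frac{901740841}{36100}$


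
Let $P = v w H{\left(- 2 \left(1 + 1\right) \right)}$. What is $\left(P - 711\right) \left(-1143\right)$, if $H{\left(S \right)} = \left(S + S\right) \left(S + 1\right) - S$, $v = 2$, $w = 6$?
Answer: $428625$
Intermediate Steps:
$H{\left(S \right)} = - S + 2 S \left(1 + S\right)$ ($H{\left(S \right)} = 2 S \left(1 + S\right) - S = - S + 2 S \left(1 + S\right)$)
$P = 336$ ($P = 2 \cdot 6 - 2 \left(1 + 1\right) \left(1 + 2 \left(- 2 \left(1 + 1\right)\right)\right) = 12 \left(-2\right) 2 \left(1 + 2 \left(\left(-2\right) 2\right)\right) = 12 \left(- 4 \left(1 + 2 \left(-4\right)\right)\right) = 12 \left(- 4 \left(1 - 8\right)\right) = 12 \left(\left(-4\right) \left(-7\right)\right) = 12 \cdot 28 = 336$)
$\left(P - 711\right) \left(-1143\right) = \left(336 - 711\right) \left(-1143\right) = \left(-375\right) \left(-1143\right) = 428625$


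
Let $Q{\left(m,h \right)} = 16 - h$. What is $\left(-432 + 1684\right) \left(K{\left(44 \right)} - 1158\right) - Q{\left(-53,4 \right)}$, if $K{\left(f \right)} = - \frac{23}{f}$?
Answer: $- \frac{15955307}{11} \approx -1.4505 \cdot 10^{6}$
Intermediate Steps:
$\left(-432 + 1684\right) \left(K{\left(44 \right)} - 1158\right) - Q{\left(-53,4 \right)} = \left(-432 + 1684\right) \left(- \frac{23}{44} - 1158\right) - \left(16 - 4\right) = 1252 \left(\left(-23\right) \frac{1}{44} - 1158\right) - \left(16 - 4\right) = 1252 \left(- \frac{23}{44} - 1158\right) - 12 = 1252 \left(- \frac{50975}{44}\right) - 12 = - \frac{15955175}{11} - 12 = - \frac{15955307}{11}$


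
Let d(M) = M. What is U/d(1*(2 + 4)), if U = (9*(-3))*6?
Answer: -27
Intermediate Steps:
U = -162 (U = -27*6 = -162)
U/d(1*(2 + 4)) = -162/(1*(2 + 4)) = -162/(1*6) = -162/6 = (1/6)*(-162) = -27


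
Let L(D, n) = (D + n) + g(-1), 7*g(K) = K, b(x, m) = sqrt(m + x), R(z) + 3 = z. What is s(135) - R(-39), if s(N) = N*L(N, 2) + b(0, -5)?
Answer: 129624/7 + I*sqrt(5) ≈ 18518.0 + 2.2361*I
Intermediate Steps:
R(z) = -3 + z
g(K) = K/7
L(D, n) = -1/7 + D + n (L(D, n) = (D + n) + (1/7)*(-1) = (D + n) - 1/7 = -1/7 + D + n)
s(N) = I*sqrt(5) + N*(13/7 + N) (s(N) = N*(-1/7 + N + 2) + sqrt(-5 + 0) = N*(13/7 + N) + sqrt(-5) = N*(13/7 + N) + I*sqrt(5) = I*sqrt(5) + N*(13/7 + N))
s(135) - R(-39) = (135**2 + (13/7)*135 + I*sqrt(5)) - (-3 - 39) = (18225 + 1755/7 + I*sqrt(5)) - 1*(-42) = (129330/7 + I*sqrt(5)) + 42 = 129624/7 + I*sqrt(5)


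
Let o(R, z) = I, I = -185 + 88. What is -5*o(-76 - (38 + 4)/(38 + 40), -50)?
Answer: 485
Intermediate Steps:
I = -97
o(R, z) = -97
-5*o(-76 - (38 + 4)/(38 + 40), -50) = -5*(-97) = 485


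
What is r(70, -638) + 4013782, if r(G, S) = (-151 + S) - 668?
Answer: 4012325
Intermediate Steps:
r(G, S) = -819 + S
r(70, -638) + 4013782 = (-819 - 638) + 4013782 = -1457 + 4013782 = 4012325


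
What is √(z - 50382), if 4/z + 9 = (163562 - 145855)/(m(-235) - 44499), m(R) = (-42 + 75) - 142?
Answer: I*√8852748112000990/419179 ≈ 224.46*I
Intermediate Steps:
m(R) = -109 (m(R) = 33 - 142 = -109)
z = -178432/419179 (z = 4/(-9 + (163562 - 145855)/(-109 - 44499)) = 4/(-9 + 17707/(-44608)) = 4/(-9 + 17707*(-1/44608)) = 4/(-9 - 17707/44608) = 4/(-419179/44608) = 4*(-44608/419179) = -178432/419179 ≈ -0.42567)
√(z - 50382) = √(-178432/419179 - 50382) = √(-21119254810/419179) = I*√8852748112000990/419179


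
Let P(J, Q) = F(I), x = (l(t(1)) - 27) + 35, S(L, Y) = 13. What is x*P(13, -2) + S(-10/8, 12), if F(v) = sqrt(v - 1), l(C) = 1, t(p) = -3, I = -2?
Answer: 13 + 9*I*sqrt(3) ≈ 13.0 + 15.588*I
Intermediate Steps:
x = 9 (x = (1 - 27) + 35 = -26 + 35 = 9)
F(v) = sqrt(-1 + v)
P(J, Q) = I*sqrt(3) (P(J, Q) = sqrt(-1 - 2) = sqrt(-3) = I*sqrt(3))
x*P(13, -2) + S(-10/8, 12) = 9*(I*sqrt(3)) + 13 = 9*I*sqrt(3) + 13 = 13 + 9*I*sqrt(3)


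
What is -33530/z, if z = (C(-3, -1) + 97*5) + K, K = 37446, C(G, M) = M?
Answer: -3353/3793 ≈ -0.88400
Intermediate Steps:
z = 37930 (z = (-1 + 97*5) + 37446 = (-1 + 485) + 37446 = 484 + 37446 = 37930)
-33530/z = -33530/37930 = -33530*1/37930 = -3353/3793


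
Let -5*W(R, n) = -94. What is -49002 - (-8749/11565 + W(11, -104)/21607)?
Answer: -12244673742689/249884955 ≈ -49001.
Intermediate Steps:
W(R, n) = 94/5 (W(R, n) = -1/5*(-94) = 94/5)
-49002 - (-8749/11565 + W(11, -104)/21607) = -49002 - (-8749/11565 + (94/5)/21607) = -49002 - (-8749*1/11565 + (94/5)*(1/21607)) = -49002 - (-8749/11565 + 94/108035) = -49002 - 1*(-188822221/249884955) = -49002 + 188822221/249884955 = -12244673742689/249884955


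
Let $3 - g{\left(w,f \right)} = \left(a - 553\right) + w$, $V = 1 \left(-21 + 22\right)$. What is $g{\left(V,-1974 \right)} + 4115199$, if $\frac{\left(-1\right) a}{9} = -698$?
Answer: $4109472$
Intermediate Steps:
$a = 6282$ ($a = \left(-9\right) \left(-698\right) = 6282$)
$V = 1$ ($V = 1 \cdot 1 = 1$)
$g{\left(w,f \right)} = -5726 - w$ ($g{\left(w,f \right)} = 3 - \left(\left(6282 - 553\right) + w\right) = 3 - \left(5729 + w\right) = -5726 - w$)
$g{\left(V,-1974 \right)} + 4115199 = \left(-5726 - 1\right) + 4115199 = -5727 + 4115199 = 4109472$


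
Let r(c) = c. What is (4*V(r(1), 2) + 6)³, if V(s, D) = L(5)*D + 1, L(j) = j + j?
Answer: 729000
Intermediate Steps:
L(j) = 2*j
V(s, D) = 1 + 10*D (V(s, D) = (2*5)*D + 1 = 10*D + 1 = 1 + 10*D)
(4*V(r(1), 2) + 6)³ = (4*(1 + 10*2) + 6)³ = (4*(1 + 20) + 6)³ = (4*21 + 6)³ = (84 + 6)³ = 90³ = 729000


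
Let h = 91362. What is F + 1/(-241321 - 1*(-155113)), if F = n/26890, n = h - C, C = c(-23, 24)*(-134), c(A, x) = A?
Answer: 761041535/231813312 ≈ 3.2830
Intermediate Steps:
C = 3082 (C = -23*(-134) = 3082)
n = 88280 (n = 91362 - 1*3082 = 91362 - 3082 = 88280)
F = 8828/2689 (F = 88280/26890 = 88280*(1/26890) = 8828/2689 ≈ 3.2830)
F + 1/(-241321 - 1*(-155113)) = 8828/2689 + 1/(-241321 - 1*(-155113)) = 8828/2689 + 1/(-241321 + 155113) = 8828/2689 + 1/(-86208) = 8828/2689 - 1/86208 = 761041535/231813312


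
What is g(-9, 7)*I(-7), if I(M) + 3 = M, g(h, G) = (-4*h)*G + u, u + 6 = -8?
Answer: -2380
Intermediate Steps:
u = -14 (u = -6 - 8 = -14)
g(h, G) = -14 - 4*G*h (g(h, G) = (-4*h)*G - 14 = -4*G*h - 14 = -14 - 4*G*h)
I(M) = -3 + M
g(-9, 7)*I(-7) = (-14 - 4*7*(-9))*(-3 - 7) = (-14 + 252)*(-10) = 238*(-10) = -2380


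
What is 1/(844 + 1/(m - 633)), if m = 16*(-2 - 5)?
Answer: 745/628779 ≈ 0.0011848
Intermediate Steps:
m = -112 (m = 16*(-7) = -112)
1/(844 + 1/(m - 633)) = 1/(844 + 1/(-112 - 633)) = 1/(844 + 1/(-745)) = 1/(844 - 1/745) = 1/(628779/745) = 745/628779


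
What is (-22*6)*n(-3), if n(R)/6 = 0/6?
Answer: 0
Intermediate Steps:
n(R) = 0 (n(R) = 6*(0/6) = 6*(0*(⅙)) = 6*0 = 0)
(-22*6)*n(-3) = -22*6*0 = -132*0 = 0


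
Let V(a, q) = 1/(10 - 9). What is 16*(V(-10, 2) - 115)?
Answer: -1824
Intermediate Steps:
V(a, q) = 1 (V(a, q) = 1/1 = 1)
16*(V(-10, 2) - 115) = 16*(1 - 115) = 16*(-114) = -1824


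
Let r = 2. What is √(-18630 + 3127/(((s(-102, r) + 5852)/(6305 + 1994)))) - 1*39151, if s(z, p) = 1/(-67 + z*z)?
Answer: -39151 + I*√2077815161034112565/12098425 ≈ -39151.0 + 119.14*I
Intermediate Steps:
s(z, p) = 1/(-67 + z²)
√(-18630 + 3127/(((s(-102, r) + 5852)/(6305 + 1994)))) - 1*39151 = √(-18630 + 3127/(((1/(-67 + (-102)²) + 5852)/(6305 + 1994)))) - 1*39151 = √(-18630 + 3127/(((1/(-67 + 10404) + 5852)/8299))) - 39151 = √(-18630 + 3127/(((1/10337 + 5852)*(1/8299)))) - 39151 = √(-18630 + 3127/(((60492125/10337)*(1/8299)))) - 39151 = √(-18630 + 3127/(60492125/85786763)) - 39151 = √(-18630 + 3127*(85786763/60492125)) - 39151 = √(-18630 + 268255207901/60492125) - 39151 = √(-858713080849/60492125) - 39151 = I*√2077815161034112565/12098425 - 39151 = -39151 + I*√2077815161034112565/12098425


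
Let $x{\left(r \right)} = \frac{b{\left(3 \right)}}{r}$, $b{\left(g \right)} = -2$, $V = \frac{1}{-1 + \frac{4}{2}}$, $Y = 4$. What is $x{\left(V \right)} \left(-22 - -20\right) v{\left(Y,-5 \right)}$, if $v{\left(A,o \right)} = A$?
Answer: $16$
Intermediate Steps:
$V = 1$ ($V = \frac{1}{-1 + 4 \cdot \frac{1}{2}} = \frac{1}{-1 + 2} = 1^{-1} = 1$)
$x{\left(r \right)} = - \frac{2}{r}$
$x{\left(V \right)} \left(-22 - -20\right) v{\left(Y,-5 \right)} = - \frac{2}{1} \left(-22 - -20\right) 4 = \left(-2\right) 1 \left(-22 + 20\right) 4 = \left(-2\right) \left(-2\right) 4 = 4 \cdot 4 = 16$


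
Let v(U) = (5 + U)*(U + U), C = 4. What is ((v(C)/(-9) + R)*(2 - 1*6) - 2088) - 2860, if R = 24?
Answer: -5012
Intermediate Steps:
v(U) = 2*U*(5 + U) (v(U) = (5 + U)*(2*U) = 2*U*(5 + U))
((v(C)/(-9) + R)*(2 - 1*6) - 2088) - 2860 = (((2*4*(5 + 4))/(-9) + 24)*(2 - 1*6) - 2088) - 2860 = (((2*4*9)*(-⅑) + 24)*(2 - 6) - 2088) - 2860 = ((72*(-⅑) + 24)*(-4) - 2088) - 2860 = ((-8 + 24)*(-4) - 2088) - 2860 = (16*(-4) - 2088) - 2860 = (-64 - 2088) - 2860 = -2152 - 2860 = -5012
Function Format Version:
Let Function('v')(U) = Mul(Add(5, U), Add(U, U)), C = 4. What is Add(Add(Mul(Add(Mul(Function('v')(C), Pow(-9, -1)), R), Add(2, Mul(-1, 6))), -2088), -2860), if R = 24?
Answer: -5012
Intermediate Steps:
Function('v')(U) = Mul(2, U, Add(5, U)) (Function('v')(U) = Mul(Add(5, U), Mul(2, U)) = Mul(2, U, Add(5, U)))
Add(Add(Mul(Add(Mul(Function('v')(C), Pow(-9, -1)), R), Add(2, Mul(-1, 6))), -2088), -2860) = Add(Add(Mul(Add(Mul(Mul(2, 4, Add(5, 4)), Pow(-9, -1)), 24), Add(2, Mul(-1, 6))), -2088), -2860) = Add(Add(Mul(Add(Mul(Mul(2, 4, 9), Rational(-1, 9)), 24), Add(2, -6)), -2088), -2860) = Add(Add(Mul(Add(Mul(72, Rational(-1, 9)), 24), -4), -2088), -2860) = Add(Add(Mul(Add(-8, 24), -4), -2088), -2860) = Add(Add(Mul(16, -4), -2088), -2860) = Add(Add(-64, -2088), -2860) = Add(-2152, -2860) = -5012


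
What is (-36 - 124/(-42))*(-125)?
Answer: 86750/21 ≈ 4131.0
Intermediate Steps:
(-36 - 124/(-42))*(-125) = (-36 - 124*(-1/42))*(-125) = (-36 + 62/21)*(-125) = -694/21*(-125) = 86750/21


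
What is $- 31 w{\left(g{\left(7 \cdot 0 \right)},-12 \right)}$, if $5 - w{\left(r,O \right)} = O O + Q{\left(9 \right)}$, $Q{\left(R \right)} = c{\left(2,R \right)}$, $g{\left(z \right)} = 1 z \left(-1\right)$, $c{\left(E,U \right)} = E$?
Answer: $4371$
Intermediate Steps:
$g{\left(z \right)} = - z$ ($g{\left(z \right)} = z \left(-1\right) = - z$)
$Q{\left(R \right)} = 2$
$w{\left(r,O \right)} = 3 - O^{2}$ ($w{\left(r,O \right)} = 5 - \left(O O + 2\right) = 5 - \left(O^{2} + 2\right) = 5 - \left(2 + O^{2}\right) = 3 - O^{2}$)
$- 31 w{\left(g{\left(7 \cdot 0 \right)},-12 \right)} = - 31 \left(3 - \left(-12\right)^{2}\right) = - 31 \left(3 - 144\right) = \left(-31\right) \left(-141\right) = 4371$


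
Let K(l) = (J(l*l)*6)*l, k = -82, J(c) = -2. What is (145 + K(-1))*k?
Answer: -12874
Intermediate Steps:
K(l) = -12*l (K(l) = (-2*6)*l = -12*l)
(145 + K(-1))*k = (145 - 12*(-1))*(-82) = (145 + 12)*(-82) = 157*(-82) = -12874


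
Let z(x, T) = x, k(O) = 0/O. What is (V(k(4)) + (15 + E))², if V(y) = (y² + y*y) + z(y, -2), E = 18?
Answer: 1089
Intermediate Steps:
k(O) = 0
V(y) = y + 2*y² (V(y) = (y² + y*y) + y = (y² + y²) + y = 2*y² + y = y + 2*y²)
(V(k(4)) + (15 + E))² = (0*(1 + 2*0) + (15 + 18))² = (0*(1 + 0) + 33)² = (0*1 + 33)² = (0 + 33)² = 33² = 1089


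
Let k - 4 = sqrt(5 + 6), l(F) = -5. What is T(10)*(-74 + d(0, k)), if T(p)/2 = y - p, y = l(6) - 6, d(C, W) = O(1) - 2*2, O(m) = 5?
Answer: 3066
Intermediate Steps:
k = 4 + sqrt(11) (k = 4 + sqrt(5 + 6) = 4 + sqrt(11) ≈ 7.3166)
d(C, W) = 1 (d(C, W) = 5 - 2*2 = 5 - 4 = 1)
y = -11 (y = -5 - 6 = -11)
T(p) = -22 - 2*p (T(p) = 2*(-11 - p) = -22 - 2*p)
T(10)*(-74 + d(0, k)) = (-22 - 2*10)*(-74 + 1) = (-22 - 20)*(-73) = -42*(-73) = 3066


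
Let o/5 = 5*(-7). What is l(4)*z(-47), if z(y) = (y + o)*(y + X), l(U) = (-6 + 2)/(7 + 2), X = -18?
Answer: -19240/3 ≈ -6413.3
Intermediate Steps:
o = -175 (o = 5*(5*(-7)) = 5*(-35) = -175)
l(U) = -4/9
z(y) = (-175 + y)*(-18 + y) (z(y) = (y - 175)*(y - 18) = (-175 + y)*(-18 + y))
l(4)*z(-47) = -4*(3150 + (-47)**2 - 193*(-47))/9 = -4*(3150 + 2209 + 9071)/9 = -4/9*14430 = -19240/3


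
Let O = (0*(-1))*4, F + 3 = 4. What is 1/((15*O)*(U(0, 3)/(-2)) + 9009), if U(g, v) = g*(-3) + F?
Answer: 1/9009 ≈ 0.00011100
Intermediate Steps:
F = 1 (F = -3 + 4 = 1)
U(g, v) = 1 - 3*g (U(g, v) = g*(-3) + 1 = -3*g + 1 = 1 - 3*g)
O = 0 (O = 0*4 = 0)
1/((15*O)*(U(0, 3)/(-2)) + 9009) = 1/((15*0)*((1 - 3*0)/(-2)) + 9009) = 1/(0*((1 + 0)*(-½)) + 9009) = 1/(0*(1*(-½)) + 9009) = 1/(0*(-½) + 9009) = 1/(0 + 9009) = 1/9009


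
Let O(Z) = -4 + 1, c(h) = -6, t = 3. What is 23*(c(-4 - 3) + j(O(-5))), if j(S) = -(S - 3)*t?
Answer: 276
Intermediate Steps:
O(Z) = -3
j(S) = 9 - 3*S (j(S) = -(S - 3)*3 = -(-3 + S)*3 = -(-9 + 3*S) = 9 - 3*S)
23*(c(-4 - 3) + j(O(-5))) = 23*(-6 + (9 - 3*(-3))) = 23*(-6 + (9 + 9)) = 23*(-6 + 18) = 23*12 = 276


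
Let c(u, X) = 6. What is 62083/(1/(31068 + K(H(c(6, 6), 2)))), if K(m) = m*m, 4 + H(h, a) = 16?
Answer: 1937734596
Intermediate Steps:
H(h, a) = 12 (H(h, a) = -4 + 16 = 12)
K(m) = m²
62083/(1/(31068 + K(H(c(6, 6), 2)))) = 62083/(1/(31068 + 12²)) = 62083/(1/(31068 + 144)) = 62083/(1/31212) = 62083*31212 = 1937734596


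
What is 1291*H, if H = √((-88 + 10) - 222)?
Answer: 12910*I*√3 ≈ 22361.0*I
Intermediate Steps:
H = 10*I*√3 (H = √(-78 - 222) = √(-300) = 10*I*√3 ≈ 17.32*I)
1291*H = 1291*(10*I*√3) = 12910*I*√3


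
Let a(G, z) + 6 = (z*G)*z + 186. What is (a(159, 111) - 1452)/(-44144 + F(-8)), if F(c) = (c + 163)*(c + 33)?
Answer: -652589/13423 ≈ -48.617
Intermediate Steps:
a(G, z) = 180 + G*z**2 (a(G, z) = -6 + ((z*G)*z + 186) = -6 + ((G*z)*z + 186) = -6 + (G*z**2 + 186) = -6 + (186 + G*z**2) = 180 + G*z**2)
F(c) = (33 + c)*(163 + c) (F(c) = (163 + c)*(33 + c) = (33 + c)*(163 + c))
(a(159, 111) - 1452)/(-44144 + F(-8)) = ((180 + 159*111**2) - 1452)/(-44144 + (5379 + (-8)**2 + 196*(-8))) = ((180 + 159*12321) - 1452)/(-44144 + (5379 + 64 - 1568)) = ((180 + 1959039) - 1452)/(-44144 + 3875) = (1959219 - 1452)/(-40269) = 1957767*(-1/40269) = -652589/13423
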